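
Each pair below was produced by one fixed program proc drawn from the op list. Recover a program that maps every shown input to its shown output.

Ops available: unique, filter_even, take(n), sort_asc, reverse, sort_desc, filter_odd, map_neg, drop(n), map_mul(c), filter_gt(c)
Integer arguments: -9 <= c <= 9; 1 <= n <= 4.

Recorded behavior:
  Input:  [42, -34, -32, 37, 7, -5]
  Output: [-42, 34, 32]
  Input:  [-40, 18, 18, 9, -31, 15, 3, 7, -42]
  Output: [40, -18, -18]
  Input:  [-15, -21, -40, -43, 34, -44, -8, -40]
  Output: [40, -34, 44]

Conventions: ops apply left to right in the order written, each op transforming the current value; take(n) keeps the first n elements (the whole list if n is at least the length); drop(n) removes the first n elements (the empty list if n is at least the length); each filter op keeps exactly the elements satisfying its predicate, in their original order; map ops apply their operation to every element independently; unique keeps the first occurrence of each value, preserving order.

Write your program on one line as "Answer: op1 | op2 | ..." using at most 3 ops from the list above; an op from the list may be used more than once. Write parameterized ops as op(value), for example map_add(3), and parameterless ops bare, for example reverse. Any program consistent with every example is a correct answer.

filter_even | map_neg | take(3)

Check, running the answer program on each example:
  [42, -34, -32, 37, 7, -5] -> [42, -34, -32] -> [-42, 34, 32] -> [-42, 34, 32]
  [-40, 18, 18, 9, -31, 15, 3, 7, -42] -> [-40, 18, 18, -42] -> [40, -18, -18, 42] -> [40, -18, -18]
  [-15, -21, -40, -43, 34, -44, -8, -40] -> [-40, 34, -44, -8, -40] -> [40, -34, 44, 8, 40] -> [40, -34, 44]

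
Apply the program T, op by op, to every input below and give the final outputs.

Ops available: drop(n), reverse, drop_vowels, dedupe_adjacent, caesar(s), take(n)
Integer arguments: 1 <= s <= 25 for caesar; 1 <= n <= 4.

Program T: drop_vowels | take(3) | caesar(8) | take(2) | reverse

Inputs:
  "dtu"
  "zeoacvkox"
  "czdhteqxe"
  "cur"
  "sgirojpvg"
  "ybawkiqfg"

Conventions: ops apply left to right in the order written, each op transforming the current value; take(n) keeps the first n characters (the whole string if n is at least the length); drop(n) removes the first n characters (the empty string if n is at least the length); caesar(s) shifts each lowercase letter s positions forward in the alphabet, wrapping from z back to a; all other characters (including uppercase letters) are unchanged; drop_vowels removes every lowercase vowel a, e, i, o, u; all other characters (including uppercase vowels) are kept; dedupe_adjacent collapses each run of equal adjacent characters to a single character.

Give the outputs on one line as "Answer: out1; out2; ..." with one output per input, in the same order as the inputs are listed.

"bl"; "kh"; "hk"; "zk"; "oa"; "jg"

Execution, op by op:
  "dtu" -> "dt" -> "dt" -> "lb" -> "lb" -> "bl"
  "zeoacvkox" -> "zcvkx" -> "zcv" -> "hkd" -> "hk" -> "kh"
  "czdhteqxe" -> "czdhtqx" -> "czd" -> "khl" -> "kh" -> "hk"
  "cur" -> "cr" -> "cr" -> "kz" -> "kz" -> "zk"
  "sgirojpvg" -> "sgrjpvg" -> "sgr" -> "aoz" -> "ao" -> "oa"
  "ybawkiqfg" -> "ybwkqfg" -> "ybw" -> "gje" -> "gj" -> "jg"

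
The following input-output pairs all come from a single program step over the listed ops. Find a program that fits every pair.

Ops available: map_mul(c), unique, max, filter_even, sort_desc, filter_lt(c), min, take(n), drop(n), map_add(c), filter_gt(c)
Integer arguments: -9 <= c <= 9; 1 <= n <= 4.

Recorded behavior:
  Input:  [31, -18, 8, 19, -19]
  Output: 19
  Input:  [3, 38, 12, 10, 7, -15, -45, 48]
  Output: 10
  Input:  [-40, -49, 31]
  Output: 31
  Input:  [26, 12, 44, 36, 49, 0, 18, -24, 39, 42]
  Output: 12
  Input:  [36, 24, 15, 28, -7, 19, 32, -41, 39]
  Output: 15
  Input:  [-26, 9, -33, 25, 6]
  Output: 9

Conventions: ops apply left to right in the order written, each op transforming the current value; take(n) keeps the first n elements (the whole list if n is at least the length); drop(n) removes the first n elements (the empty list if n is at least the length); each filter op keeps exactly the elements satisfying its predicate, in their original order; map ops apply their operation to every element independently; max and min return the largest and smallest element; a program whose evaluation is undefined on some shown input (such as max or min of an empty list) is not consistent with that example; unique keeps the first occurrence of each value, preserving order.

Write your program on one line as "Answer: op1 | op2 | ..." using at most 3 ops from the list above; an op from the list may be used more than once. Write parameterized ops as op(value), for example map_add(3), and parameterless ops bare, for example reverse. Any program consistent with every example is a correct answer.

sort_desc | filter_gt(8) | min

Check, running the answer program on each example:
  [31, -18, 8, 19, -19] -> [31, 19, 8, -18, -19] -> [31, 19] -> 19
  [3, 38, 12, 10, 7, -15, -45, 48] -> [48, 38, 12, 10, 7, 3, -15, -45] -> [48, 38, 12, 10] -> 10
  [-40, -49, 31] -> [31, -40, -49] -> [31] -> 31
  [26, 12, 44, 36, 49, 0, 18, -24, 39, 42] -> [49, 44, 42, 39, 36, 26, 18, 12, 0, -24] -> [49, 44, 42, 39, 36, 26, 18, 12] -> 12
  [36, 24, 15, 28, -7, 19, 32, -41, 39] -> [39, 36, 32, 28, 24, 19, 15, -7, -41] -> [39, 36, 32, 28, 24, 19, 15] -> 15
  [-26, 9, -33, 25, 6] -> [25, 9, 6, -26, -33] -> [25, 9] -> 9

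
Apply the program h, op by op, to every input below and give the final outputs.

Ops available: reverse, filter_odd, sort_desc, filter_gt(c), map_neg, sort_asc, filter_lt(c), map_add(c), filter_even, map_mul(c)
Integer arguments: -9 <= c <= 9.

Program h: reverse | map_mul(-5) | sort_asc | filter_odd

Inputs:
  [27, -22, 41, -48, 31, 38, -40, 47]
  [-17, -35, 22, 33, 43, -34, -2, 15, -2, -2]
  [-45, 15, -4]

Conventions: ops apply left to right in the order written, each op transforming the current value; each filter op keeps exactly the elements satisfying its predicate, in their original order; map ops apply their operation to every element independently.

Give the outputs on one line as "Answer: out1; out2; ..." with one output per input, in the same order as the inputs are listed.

Execution, op by op:
  [27, -22, 41, -48, 31, 38, -40, 47] -> [47, -40, 38, 31, -48, 41, -22, 27] -> [-235, 200, -190, -155, 240, -205, 110, -135] -> [-235, -205, -190, -155, -135, 110, 200, 240] -> [-235, -205, -155, -135]
  [-17, -35, 22, 33, 43, -34, -2, 15, -2, -2] -> [-2, -2, 15, -2, -34, 43, 33, 22, -35, -17] -> [10, 10, -75, 10, 170, -215, -165, -110, 175, 85] -> [-215, -165, -110, -75, 10, 10, 10, 85, 170, 175] -> [-215, -165, -75, 85, 175]
  [-45, 15, -4] -> [-4, 15, -45] -> [20, -75, 225] -> [-75, 20, 225] -> [-75, 225]

[-235, -205, -155, -135]; [-215, -165, -75, 85, 175]; [-75, 225]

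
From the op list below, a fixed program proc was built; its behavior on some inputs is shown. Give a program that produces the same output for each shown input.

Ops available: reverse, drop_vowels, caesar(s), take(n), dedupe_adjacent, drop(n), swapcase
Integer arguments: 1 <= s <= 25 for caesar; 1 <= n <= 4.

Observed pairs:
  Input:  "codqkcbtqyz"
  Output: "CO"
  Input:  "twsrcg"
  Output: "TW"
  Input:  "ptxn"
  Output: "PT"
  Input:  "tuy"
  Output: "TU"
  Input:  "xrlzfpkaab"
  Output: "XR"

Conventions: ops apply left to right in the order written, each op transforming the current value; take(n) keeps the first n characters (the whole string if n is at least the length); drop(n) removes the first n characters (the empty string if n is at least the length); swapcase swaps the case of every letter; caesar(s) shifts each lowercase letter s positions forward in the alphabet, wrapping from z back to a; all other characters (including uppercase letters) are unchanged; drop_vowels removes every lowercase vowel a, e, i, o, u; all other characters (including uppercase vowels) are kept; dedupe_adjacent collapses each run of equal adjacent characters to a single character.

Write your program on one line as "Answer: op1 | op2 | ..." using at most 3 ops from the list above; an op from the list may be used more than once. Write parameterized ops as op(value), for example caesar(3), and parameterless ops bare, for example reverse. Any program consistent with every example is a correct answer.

swapcase | take(2)

Check, running the answer program on each example:
  "codqkcbtqyz" -> "CODQKCBTQYZ" -> "CO"
  "twsrcg" -> "TWSRCG" -> "TW"
  "ptxn" -> "PTXN" -> "PT"
  "tuy" -> "TUY" -> "TU"
  "xrlzfpkaab" -> "XRLZFPKAAB" -> "XR"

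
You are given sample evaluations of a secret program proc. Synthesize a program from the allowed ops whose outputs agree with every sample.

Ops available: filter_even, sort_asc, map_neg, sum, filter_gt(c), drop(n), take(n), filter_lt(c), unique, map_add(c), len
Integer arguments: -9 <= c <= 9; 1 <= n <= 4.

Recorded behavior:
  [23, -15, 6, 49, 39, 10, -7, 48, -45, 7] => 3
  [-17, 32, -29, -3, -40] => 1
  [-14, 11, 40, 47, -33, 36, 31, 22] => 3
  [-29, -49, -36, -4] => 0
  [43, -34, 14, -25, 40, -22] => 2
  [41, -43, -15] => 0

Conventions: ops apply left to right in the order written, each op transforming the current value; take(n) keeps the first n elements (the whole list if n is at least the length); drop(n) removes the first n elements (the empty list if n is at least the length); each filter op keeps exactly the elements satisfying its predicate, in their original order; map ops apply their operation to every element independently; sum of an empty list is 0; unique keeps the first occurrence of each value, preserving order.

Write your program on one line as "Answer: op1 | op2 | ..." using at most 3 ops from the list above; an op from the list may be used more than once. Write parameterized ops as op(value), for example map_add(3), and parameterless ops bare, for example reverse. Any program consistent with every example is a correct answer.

filter_even | filter_gt(-4) | len

Check, running the answer program on each example:
  [23, -15, 6, 49, 39, 10, -7, 48, -45, 7] -> [6, 10, 48] -> [6, 10, 48] -> 3
  [-17, 32, -29, -3, -40] -> [32, -40] -> [32] -> 1
  [-14, 11, 40, 47, -33, 36, 31, 22] -> [-14, 40, 36, 22] -> [40, 36, 22] -> 3
  [-29, -49, -36, -4] -> [-36, -4] -> [] -> 0
  [43, -34, 14, -25, 40, -22] -> [-34, 14, 40, -22] -> [14, 40] -> 2
  [41, -43, -15] -> [] -> [] -> 0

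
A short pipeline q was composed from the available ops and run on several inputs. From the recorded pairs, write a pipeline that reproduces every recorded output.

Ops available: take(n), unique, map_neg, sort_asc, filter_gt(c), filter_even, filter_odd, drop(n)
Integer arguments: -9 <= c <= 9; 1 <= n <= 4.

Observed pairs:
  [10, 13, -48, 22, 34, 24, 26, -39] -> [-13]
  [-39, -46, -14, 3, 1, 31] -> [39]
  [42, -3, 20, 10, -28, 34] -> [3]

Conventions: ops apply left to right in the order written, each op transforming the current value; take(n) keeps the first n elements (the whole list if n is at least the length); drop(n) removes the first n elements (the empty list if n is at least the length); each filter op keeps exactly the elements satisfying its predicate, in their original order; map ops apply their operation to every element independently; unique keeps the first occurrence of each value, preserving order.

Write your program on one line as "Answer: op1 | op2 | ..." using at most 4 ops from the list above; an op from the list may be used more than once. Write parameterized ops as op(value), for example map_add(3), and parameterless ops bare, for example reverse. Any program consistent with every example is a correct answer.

map_neg | filter_odd | take(1)

Check, running the answer program on each example:
  [10, 13, -48, 22, 34, 24, 26, -39] -> [-10, -13, 48, -22, -34, -24, -26, 39] -> [-13, 39] -> [-13]
  [-39, -46, -14, 3, 1, 31] -> [39, 46, 14, -3, -1, -31] -> [39, -3, -1, -31] -> [39]
  [42, -3, 20, 10, -28, 34] -> [-42, 3, -20, -10, 28, -34] -> [3] -> [3]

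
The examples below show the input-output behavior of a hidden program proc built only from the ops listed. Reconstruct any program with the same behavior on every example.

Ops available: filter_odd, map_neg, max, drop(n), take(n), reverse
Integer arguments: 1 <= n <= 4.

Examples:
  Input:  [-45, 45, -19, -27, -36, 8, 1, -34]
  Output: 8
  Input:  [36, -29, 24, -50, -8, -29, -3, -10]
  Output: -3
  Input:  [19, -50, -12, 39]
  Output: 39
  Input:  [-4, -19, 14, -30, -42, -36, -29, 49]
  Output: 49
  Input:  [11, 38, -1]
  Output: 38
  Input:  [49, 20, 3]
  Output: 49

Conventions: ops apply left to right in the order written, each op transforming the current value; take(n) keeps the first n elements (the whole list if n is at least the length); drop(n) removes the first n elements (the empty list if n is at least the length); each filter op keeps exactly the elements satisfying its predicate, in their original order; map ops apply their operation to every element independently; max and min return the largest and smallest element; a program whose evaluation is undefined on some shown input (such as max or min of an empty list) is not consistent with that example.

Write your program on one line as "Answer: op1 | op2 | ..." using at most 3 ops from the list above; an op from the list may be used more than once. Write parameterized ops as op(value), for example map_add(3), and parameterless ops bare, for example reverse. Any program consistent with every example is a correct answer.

reverse | take(4) | max

Check, running the answer program on each example:
  [-45, 45, -19, -27, -36, 8, 1, -34] -> [-34, 1, 8, -36, -27, -19, 45, -45] -> [-34, 1, 8, -36] -> 8
  [36, -29, 24, -50, -8, -29, -3, -10] -> [-10, -3, -29, -8, -50, 24, -29, 36] -> [-10, -3, -29, -8] -> -3
  [19, -50, -12, 39] -> [39, -12, -50, 19] -> [39, -12, -50, 19] -> 39
  [-4, -19, 14, -30, -42, -36, -29, 49] -> [49, -29, -36, -42, -30, 14, -19, -4] -> [49, -29, -36, -42] -> 49
  [11, 38, -1] -> [-1, 38, 11] -> [-1, 38, 11] -> 38
  [49, 20, 3] -> [3, 20, 49] -> [3, 20, 49] -> 49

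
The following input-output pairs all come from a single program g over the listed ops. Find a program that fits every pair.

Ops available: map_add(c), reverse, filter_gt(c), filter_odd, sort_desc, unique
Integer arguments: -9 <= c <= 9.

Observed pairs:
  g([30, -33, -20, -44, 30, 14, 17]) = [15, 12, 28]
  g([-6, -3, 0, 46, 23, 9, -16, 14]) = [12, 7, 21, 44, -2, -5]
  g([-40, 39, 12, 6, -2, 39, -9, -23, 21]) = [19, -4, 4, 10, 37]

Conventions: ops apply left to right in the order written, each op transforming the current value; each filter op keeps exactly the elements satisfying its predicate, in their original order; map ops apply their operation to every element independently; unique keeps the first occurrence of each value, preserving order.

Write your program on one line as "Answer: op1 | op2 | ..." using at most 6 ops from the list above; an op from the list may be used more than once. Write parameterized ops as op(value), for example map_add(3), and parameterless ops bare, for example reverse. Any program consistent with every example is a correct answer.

map_add(-4) | map_add(-3) | map_add(5) | unique | reverse | filter_gt(-7)

Check, running the answer program on each example:
  [30, -33, -20, -44, 30, 14, 17] -> [26, -37, -24, -48, 26, 10, 13] -> [23, -40, -27, -51, 23, 7, 10] -> [28, -35, -22, -46, 28, 12, 15] -> [28, -35, -22, -46, 12, 15] -> [15, 12, -46, -22, -35, 28] -> [15, 12, 28]
  [-6, -3, 0, 46, 23, 9, -16, 14] -> [-10, -7, -4, 42, 19, 5, -20, 10] -> [-13, -10, -7, 39, 16, 2, -23, 7] -> [-8, -5, -2, 44, 21, 7, -18, 12] -> [-8, -5, -2, 44, 21, 7, -18, 12] -> [12, -18, 7, 21, 44, -2, -5, -8] -> [12, 7, 21, 44, -2, -5]
  [-40, 39, 12, 6, -2, 39, -9, -23, 21] -> [-44, 35, 8, 2, -6, 35, -13, -27, 17] -> [-47, 32, 5, -1, -9, 32, -16, -30, 14] -> [-42, 37, 10, 4, -4, 37, -11, -25, 19] -> [-42, 37, 10, 4, -4, -11, -25, 19] -> [19, -25, -11, -4, 4, 10, 37, -42] -> [19, -4, 4, 10, 37]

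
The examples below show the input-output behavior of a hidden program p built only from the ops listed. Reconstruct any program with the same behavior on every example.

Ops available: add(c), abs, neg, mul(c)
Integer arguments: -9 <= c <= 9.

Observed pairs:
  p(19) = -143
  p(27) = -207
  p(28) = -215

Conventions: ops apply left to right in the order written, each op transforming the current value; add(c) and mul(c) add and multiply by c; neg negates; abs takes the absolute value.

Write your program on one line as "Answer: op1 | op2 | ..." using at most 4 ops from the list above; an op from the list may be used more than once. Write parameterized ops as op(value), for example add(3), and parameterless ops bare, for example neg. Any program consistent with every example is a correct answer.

neg | mul(8) | add(9)

Check, running the answer program on each example:
  19 -> -19 -> -152 -> -143
  27 -> -27 -> -216 -> -207
  28 -> -28 -> -224 -> -215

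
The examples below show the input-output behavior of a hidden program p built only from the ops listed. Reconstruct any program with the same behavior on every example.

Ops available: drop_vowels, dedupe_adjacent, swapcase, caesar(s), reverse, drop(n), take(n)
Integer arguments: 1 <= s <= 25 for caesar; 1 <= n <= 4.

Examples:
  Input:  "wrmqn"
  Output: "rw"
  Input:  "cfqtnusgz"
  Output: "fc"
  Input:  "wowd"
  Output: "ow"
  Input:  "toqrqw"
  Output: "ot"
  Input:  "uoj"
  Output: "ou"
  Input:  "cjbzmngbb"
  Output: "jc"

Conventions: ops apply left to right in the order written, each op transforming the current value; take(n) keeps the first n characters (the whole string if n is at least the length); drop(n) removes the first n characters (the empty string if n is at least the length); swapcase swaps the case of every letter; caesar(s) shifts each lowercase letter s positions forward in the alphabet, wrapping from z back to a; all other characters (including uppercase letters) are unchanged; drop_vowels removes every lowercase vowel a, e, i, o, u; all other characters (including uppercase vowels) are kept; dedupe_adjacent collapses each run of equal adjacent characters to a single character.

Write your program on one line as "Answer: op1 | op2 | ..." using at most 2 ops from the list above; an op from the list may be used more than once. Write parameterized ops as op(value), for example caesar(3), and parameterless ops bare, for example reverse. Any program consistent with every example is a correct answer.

take(2) | reverse

Check, running the answer program on each example:
  "wrmqn" -> "wr" -> "rw"
  "cfqtnusgz" -> "cf" -> "fc"
  "wowd" -> "wo" -> "ow"
  "toqrqw" -> "to" -> "ot"
  "uoj" -> "uo" -> "ou"
  "cjbzmngbb" -> "cj" -> "jc"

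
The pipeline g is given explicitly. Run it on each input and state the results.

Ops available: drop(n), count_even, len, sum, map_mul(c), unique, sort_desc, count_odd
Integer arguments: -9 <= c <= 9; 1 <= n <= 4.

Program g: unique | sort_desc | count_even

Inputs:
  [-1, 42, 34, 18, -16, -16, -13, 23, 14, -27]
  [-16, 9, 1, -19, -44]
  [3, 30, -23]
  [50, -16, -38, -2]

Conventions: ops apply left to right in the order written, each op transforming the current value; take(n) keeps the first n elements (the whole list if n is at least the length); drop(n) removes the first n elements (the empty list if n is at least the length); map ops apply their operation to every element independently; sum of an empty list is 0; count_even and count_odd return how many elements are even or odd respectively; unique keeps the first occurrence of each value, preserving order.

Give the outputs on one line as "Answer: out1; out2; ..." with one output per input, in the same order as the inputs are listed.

Execution, op by op:
  [-1, 42, 34, 18, -16, -16, -13, 23, 14, -27] -> [-1, 42, 34, 18, -16, -13, 23, 14, -27] -> [42, 34, 23, 18, 14, -1, -13, -16, -27] -> 5
  [-16, 9, 1, -19, -44] -> [-16, 9, 1, -19, -44] -> [9, 1, -16, -19, -44] -> 2
  [3, 30, -23] -> [3, 30, -23] -> [30, 3, -23] -> 1
  [50, -16, -38, -2] -> [50, -16, -38, -2] -> [50, -2, -16, -38] -> 4

5; 2; 1; 4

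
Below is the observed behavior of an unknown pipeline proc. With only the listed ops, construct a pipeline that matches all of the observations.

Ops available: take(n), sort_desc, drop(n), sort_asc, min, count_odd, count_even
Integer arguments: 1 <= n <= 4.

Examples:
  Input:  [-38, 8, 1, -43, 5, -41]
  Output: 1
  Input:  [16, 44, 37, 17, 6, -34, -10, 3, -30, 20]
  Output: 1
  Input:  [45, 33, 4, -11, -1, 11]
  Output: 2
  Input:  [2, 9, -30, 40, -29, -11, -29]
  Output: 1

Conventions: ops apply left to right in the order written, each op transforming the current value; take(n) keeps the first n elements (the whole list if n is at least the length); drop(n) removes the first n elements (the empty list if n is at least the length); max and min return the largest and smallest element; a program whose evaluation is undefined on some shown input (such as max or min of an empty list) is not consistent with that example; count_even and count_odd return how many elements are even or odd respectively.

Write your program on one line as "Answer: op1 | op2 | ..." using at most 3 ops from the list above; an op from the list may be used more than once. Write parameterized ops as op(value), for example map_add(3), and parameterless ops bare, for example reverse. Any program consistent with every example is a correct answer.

take(3) | count_odd

Check, running the answer program on each example:
  [-38, 8, 1, -43, 5, -41] -> [-38, 8, 1] -> 1
  [16, 44, 37, 17, 6, -34, -10, 3, -30, 20] -> [16, 44, 37] -> 1
  [45, 33, 4, -11, -1, 11] -> [45, 33, 4] -> 2
  [2, 9, -30, 40, -29, -11, -29] -> [2, 9, -30] -> 1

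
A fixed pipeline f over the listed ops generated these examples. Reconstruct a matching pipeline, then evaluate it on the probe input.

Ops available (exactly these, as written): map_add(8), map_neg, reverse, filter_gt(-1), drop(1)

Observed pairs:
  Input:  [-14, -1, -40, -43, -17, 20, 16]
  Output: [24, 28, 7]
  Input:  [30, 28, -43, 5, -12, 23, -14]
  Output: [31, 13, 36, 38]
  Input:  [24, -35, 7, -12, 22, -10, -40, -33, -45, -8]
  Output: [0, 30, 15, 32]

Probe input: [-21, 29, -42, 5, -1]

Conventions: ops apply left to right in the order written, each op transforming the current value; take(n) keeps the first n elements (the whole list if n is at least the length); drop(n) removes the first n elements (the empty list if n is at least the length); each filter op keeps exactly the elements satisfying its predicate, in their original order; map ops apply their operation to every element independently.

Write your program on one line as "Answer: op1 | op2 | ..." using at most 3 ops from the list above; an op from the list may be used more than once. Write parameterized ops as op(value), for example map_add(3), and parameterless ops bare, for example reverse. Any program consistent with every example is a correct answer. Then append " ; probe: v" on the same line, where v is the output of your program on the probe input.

reverse | map_add(8) | filter_gt(-1) ; probe: [7, 13, 37]

Check, running the answer program on each example:
  [-14, -1, -40, -43, -17, 20, 16] -> [16, 20, -17, -43, -40, -1, -14] -> [24, 28, -9, -35, -32, 7, -6] -> [24, 28, 7]
  [30, 28, -43, 5, -12, 23, -14] -> [-14, 23, -12, 5, -43, 28, 30] -> [-6, 31, -4, 13, -35, 36, 38] -> [31, 13, 36, 38]
  [24, -35, 7, -12, 22, -10, -40, -33, -45, -8] -> [-8, -45, -33, -40, -10, 22, -12, 7, -35, 24] -> [0, -37, -25, -32, -2, 30, -4, 15, -27, 32] -> [0, 30, 15, 32]
  probe: [-21, 29, -42, 5, -1] -> [-1, 5, -42, 29, -21] -> [7, 13, -34, 37, -13] -> [7, 13, 37]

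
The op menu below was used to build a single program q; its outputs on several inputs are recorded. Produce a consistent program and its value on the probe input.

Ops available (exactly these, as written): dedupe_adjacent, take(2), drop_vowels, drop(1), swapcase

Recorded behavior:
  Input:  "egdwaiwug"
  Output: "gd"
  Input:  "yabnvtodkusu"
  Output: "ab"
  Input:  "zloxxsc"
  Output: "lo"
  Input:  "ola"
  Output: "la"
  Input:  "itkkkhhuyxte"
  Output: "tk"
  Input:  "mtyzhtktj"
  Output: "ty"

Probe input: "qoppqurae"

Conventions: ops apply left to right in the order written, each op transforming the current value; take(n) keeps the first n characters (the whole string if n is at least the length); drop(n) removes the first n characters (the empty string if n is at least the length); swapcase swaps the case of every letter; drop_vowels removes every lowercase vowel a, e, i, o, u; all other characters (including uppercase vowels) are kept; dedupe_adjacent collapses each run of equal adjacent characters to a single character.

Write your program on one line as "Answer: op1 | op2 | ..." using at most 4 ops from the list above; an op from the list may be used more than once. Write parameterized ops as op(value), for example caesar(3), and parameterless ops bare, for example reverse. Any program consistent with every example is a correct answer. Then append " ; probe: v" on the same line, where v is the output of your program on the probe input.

drop(1) | dedupe_adjacent | take(2) ; probe: "op"

Check, running the answer program on each example:
  "egdwaiwug" -> "gdwaiwug" -> "gdwaiwug" -> "gd"
  "yabnvtodkusu" -> "abnvtodkusu" -> "abnvtodkusu" -> "ab"
  "zloxxsc" -> "loxxsc" -> "loxsc" -> "lo"
  "ola" -> "la" -> "la" -> "la"
  "itkkkhhuyxte" -> "tkkkhhuyxte" -> "tkhuyxte" -> "tk"
  "mtyzhtktj" -> "tyzhtktj" -> "tyzhtktj" -> "ty"
  probe: "qoppqurae" -> "oppqurae" -> "opqurae" -> "op"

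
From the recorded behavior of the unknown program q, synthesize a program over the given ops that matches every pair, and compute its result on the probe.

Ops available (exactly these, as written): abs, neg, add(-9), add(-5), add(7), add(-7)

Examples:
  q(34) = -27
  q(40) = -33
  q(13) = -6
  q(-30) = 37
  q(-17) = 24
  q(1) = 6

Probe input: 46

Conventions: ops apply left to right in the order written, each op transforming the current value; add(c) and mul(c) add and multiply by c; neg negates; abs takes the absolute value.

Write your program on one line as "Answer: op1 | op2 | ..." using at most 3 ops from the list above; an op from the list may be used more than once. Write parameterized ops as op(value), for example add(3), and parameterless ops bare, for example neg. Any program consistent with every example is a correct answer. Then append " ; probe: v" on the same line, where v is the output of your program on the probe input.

neg | add(7) ; probe: -39

Check, running the answer program on each example:
  34 -> -34 -> -27
  40 -> -40 -> -33
  13 -> -13 -> -6
  -30 -> 30 -> 37
  -17 -> 17 -> 24
  1 -> -1 -> 6
  probe: 46 -> -46 -> -39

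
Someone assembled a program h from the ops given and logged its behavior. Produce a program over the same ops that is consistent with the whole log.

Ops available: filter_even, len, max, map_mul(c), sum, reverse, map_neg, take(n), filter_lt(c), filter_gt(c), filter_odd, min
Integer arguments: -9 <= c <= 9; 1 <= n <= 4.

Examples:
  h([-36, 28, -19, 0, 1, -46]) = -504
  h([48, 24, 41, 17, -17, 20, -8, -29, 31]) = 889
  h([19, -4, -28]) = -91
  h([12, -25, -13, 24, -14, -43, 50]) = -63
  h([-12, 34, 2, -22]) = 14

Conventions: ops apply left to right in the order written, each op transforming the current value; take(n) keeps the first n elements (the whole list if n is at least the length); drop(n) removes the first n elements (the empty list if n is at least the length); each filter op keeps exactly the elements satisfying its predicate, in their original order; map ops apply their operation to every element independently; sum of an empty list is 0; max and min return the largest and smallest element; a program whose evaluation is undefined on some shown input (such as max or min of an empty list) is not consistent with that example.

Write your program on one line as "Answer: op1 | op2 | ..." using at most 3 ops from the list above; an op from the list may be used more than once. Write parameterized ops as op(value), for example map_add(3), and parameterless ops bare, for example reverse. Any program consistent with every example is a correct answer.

map_neg | map_mul(-7) | sum

Check, running the answer program on each example:
  [-36, 28, -19, 0, 1, -46] -> [36, -28, 19, 0, -1, 46] -> [-252, 196, -133, 0, 7, -322] -> -504
  [48, 24, 41, 17, -17, 20, -8, -29, 31] -> [-48, -24, -41, -17, 17, -20, 8, 29, -31] -> [336, 168, 287, 119, -119, 140, -56, -203, 217] -> 889
  [19, -4, -28] -> [-19, 4, 28] -> [133, -28, -196] -> -91
  [12, -25, -13, 24, -14, -43, 50] -> [-12, 25, 13, -24, 14, 43, -50] -> [84, -175, -91, 168, -98, -301, 350] -> -63
  [-12, 34, 2, -22] -> [12, -34, -2, 22] -> [-84, 238, 14, -154] -> 14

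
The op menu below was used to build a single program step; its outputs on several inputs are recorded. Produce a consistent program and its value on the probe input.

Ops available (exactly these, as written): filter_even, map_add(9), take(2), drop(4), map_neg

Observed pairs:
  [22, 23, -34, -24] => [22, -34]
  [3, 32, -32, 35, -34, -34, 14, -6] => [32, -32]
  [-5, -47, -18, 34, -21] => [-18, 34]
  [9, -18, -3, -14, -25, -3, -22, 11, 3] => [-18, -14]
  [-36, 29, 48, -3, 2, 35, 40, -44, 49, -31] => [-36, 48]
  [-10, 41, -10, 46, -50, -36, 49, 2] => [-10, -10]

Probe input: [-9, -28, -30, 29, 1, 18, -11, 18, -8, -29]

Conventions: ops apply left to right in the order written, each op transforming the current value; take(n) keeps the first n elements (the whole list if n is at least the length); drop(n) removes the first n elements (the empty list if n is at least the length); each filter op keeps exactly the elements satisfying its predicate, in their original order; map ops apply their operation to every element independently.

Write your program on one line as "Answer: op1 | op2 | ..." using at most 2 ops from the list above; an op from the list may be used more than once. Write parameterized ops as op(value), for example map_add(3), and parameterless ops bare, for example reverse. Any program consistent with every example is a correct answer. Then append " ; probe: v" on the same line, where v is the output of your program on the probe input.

filter_even | take(2) ; probe: [-28, -30]

Check, running the answer program on each example:
  [22, 23, -34, -24] -> [22, -34, -24] -> [22, -34]
  [3, 32, -32, 35, -34, -34, 14, -6] -> [32, -32, -34, -34, 14, -6] -> [32, -32]
  [-5, -47, -18, 34, -21] -> [-18, 34] -> [-18, 34]
  [9, -18, -3, -14, -25, -3, -22, 11, 3] -> [-18, -14, -22] -> [-18, -14]
  [-36, 29, 48, -3, 2, 35, 40, -44, 49, -31] -> [-36, 48, 2, 40, -44] -> [-36, 48]
  [-10, 41, -10, 46, -50, -36, 49, 2] -> [-10, -10, 46, -50, -36, 2] -> [-10, -10]
  probe: [-9, -28, -30, 29, 1, 18, -11, 18, -8, -29] -> [-28, -30, 18, 18, -8] -> [-28, -30]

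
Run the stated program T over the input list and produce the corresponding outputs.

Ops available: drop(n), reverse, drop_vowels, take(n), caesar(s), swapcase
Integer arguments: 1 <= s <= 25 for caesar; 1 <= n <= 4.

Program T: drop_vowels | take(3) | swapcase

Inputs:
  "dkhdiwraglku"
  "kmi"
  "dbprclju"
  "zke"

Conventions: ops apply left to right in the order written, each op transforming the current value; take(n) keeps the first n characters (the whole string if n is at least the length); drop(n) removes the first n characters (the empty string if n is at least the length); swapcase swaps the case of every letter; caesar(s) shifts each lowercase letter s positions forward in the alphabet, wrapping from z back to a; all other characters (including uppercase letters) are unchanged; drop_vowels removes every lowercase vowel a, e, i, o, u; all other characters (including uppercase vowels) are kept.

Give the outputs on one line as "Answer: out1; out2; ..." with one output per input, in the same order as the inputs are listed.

Execution, op by op:
  "dkhdiwraglku" -> "dkhdwrglk" -> "dkh" -> "DKH"
  "kmi" -> "km" -> "km" -> "KM"
  "dbprclju" -> "dbprclj" -> "dbp" -> "DBP"
  "zke" -> "zk" -> "zk" -> "ZK"

"DKH"; "KM"; "DBP"; "ZK"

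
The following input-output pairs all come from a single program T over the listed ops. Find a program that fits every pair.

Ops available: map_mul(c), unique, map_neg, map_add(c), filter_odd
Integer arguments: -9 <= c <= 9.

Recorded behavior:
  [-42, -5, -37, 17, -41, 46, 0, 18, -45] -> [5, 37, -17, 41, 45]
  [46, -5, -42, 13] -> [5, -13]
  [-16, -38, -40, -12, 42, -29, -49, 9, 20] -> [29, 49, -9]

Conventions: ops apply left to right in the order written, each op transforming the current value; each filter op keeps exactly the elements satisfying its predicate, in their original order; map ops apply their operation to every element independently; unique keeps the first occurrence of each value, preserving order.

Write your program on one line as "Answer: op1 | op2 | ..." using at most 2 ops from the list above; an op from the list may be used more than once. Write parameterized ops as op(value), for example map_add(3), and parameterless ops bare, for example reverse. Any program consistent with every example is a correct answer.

filter_odd | map_neg

Check, running the answer program on each example:
  [-42, -5, -37, 17, -41, 46, 0, 18, -45] -> [-5, -37, 17, -41, -45] -> [5, 37, -17, 41, 45]
  [46, -5, -42, 13] -> [-5, 13] -> [5, -13]
  [-16, -38, -40, -12, 42, -29, -49, 9, 20] -> [-29, -49, 9] -> [29, 49, -9]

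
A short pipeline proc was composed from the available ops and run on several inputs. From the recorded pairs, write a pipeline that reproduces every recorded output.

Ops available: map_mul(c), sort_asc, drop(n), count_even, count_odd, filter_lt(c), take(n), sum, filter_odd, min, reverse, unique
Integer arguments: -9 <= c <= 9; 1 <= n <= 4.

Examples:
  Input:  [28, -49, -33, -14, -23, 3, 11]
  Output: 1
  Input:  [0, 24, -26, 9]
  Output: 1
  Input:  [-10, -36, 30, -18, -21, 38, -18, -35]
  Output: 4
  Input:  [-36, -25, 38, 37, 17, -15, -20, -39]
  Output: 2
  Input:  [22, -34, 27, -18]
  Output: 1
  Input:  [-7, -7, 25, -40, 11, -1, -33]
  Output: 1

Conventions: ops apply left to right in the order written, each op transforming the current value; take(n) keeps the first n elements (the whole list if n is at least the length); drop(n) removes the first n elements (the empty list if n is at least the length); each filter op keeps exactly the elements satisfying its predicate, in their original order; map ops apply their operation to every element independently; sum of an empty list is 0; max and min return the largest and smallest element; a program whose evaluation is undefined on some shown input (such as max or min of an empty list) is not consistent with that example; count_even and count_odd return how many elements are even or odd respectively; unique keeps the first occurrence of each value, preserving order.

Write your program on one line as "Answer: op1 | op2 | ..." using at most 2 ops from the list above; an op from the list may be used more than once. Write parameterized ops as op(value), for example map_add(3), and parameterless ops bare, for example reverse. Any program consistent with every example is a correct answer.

drop(2) | count_even

Check, running the answer program on each example:
  [28, -49, -33, -14, -23, 3, 11] -> [-33, -14, -23, 3, 11] -> 1
  [0, 24, -26, 9] -> [-26, 9] -> 1
  [-10, -36, 30, -18, -21, 38, -18, -35] -> [30, -18, -21, 38, -18, -35] -> 4
  [-36, -25, 38, 37, 17, -15, -20, -39] -> [38, 37, 17, -15, -20, -39] -> 2
  [22, -34, 27, -18] -> [27, -18] -> 1
  [-7, -7, 25, -40, 11, -1, -33] -> [25, -40, 11, -1, -33] -> 1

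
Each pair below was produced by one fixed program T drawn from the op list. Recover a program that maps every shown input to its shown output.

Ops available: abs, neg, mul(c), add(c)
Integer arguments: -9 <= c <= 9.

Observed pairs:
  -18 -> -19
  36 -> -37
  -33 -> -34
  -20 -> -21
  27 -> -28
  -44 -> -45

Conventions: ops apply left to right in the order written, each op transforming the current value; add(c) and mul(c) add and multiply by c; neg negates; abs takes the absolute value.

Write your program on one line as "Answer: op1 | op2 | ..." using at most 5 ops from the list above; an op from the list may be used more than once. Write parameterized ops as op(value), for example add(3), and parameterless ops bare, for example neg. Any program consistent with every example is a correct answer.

neg | abs | add(1) | neg

Check, running the answer program on each example:
  -18 -> 18 -> 18 -> 19 -> -19
  36 -> -36 -> 36 -> 37 -> -37
  -33 -> 33 -> 33 -> 34 -> -34
  -20 -> 20 -> 20 -> 21 -> -21
  27 -> -27 -> 27 -> 28 -> -28
  -44 -> 44 -> 44 -> 45 -> -45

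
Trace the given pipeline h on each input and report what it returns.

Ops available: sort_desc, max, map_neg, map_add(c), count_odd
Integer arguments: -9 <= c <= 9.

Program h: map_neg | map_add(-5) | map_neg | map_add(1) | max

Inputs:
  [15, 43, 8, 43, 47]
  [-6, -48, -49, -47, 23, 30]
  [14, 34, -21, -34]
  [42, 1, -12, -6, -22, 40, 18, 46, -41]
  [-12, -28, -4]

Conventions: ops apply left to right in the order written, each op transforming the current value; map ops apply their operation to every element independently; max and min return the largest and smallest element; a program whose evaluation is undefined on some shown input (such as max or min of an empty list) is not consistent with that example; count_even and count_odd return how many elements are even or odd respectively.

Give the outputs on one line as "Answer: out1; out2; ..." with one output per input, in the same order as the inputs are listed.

53; 36; 40; 52; 2

Execution, op by op:
  [15, 43, 8, 43, 47] -> [-15, -43, -8, -43, -47] -> [-20, -48, -13, -48, -52] -> [20, 48, 13, 48, 52] -> [21, 49, 14, 49, 53] -> 53
  [-6, -48, -49, -47, 23, 30] -> [6, 48, 49, 47, -23, -30] -> [1, 43, 44, 42, -28, -35] -> [-1, -43, -44, -42, 28, 35] -> [0, -42, -43, -41, 29, 36] -> 36
  [14, 34, -21, -34] -> [-14, -34, 21, 34] -> [-19, -39, 16, 29] -> [19, 39, -16, -29] -> [20, 40, -15, -28] -> 40
  [42, 1, -12, -6, -22, 40, 18, 46, -41] -> [-42, -1, 12, 6, 22, -40, -18, -46, 41] -> [-47, -6, 7, 1, 17, -45, -23, -51, 36] -> [47, 6, -7, -1, -17, 45, 23, 51, -36] -> [48, 7, -6, 0, -16, 46, 24, 52, -35] -> 52
  [-12, -28, -4] -> [12, 28, 4] -> [7, 23, -1] -> [-7, -23, 1] -> [-6, -22, 2] -> 2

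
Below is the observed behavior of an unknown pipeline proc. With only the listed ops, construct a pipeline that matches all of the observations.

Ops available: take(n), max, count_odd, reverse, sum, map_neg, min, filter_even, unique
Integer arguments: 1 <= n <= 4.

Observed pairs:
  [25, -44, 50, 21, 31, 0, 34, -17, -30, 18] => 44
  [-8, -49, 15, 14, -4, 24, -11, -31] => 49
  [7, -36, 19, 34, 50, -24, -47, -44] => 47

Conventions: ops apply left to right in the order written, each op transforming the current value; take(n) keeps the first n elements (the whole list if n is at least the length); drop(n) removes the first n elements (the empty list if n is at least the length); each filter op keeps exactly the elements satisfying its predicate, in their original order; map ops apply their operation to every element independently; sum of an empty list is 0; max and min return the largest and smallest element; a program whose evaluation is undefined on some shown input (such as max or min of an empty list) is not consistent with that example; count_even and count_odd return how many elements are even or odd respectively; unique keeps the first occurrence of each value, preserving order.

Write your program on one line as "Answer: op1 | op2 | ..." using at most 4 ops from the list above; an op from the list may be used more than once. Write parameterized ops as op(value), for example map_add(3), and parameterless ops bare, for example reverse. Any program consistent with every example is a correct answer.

reverse | map_neg | max

Check, running the answer program on each example:
  [25, -44, 50, 21, 31, 0, 34, -17, -30, 18] -> [18, -30, -17, 34, 0, 31, 21, 50, -44, 25] -> [-18, 30, 17, -34, 0, -31, -21, -50, 44, -25] -> 44
  [-8, -49, 15, 14, -4, 24, -11, -31] -> [-31, -11, 24, -4, 14, 15, -49, -8] -> [31, 11, -24, 4, -14, -15, 49, 8] -> 49
  [7, -36, 19, 34, 50, -24, -47, -44] -> [-44, -47, -24, 50, 34, 19, -36, 7] -> [44, 47, 24, -50, -34, -19, 36, -7] -> 47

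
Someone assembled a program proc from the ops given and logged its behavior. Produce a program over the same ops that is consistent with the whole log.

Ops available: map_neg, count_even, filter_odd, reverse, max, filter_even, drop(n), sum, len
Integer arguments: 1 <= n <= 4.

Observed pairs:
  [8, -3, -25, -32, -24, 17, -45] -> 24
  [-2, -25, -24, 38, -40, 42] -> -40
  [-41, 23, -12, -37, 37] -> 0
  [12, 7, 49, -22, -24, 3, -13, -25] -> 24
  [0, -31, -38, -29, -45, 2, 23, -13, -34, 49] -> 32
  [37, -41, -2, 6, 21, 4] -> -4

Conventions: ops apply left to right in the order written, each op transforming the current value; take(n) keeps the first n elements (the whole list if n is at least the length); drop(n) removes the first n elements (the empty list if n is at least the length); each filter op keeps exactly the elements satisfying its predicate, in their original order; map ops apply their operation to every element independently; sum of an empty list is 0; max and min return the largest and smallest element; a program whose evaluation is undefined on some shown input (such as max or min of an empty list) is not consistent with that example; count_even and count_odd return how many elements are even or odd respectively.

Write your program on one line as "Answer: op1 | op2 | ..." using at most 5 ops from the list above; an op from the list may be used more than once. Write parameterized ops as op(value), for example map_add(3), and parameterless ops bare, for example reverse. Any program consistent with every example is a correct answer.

filter_even | map_neg | drop(2) | sum

Check, running the answer program on each example:
  [8, -3, -25, -32, -24, 17, -45] -> [8, -32, -24] -> [-8, 32, 24] -> [24] -> 24
  [-2, -25, -24, 38, -40, 42] -> [-2, -24, 38, -40, 42] -> [2, 24, -38, 40, -42] -> [-38, 40, -42] -> -40
  [-41, 23, -12, -37, 37] -> [-12] -> [12] -> [] -> 0
  [12, 7, 49, -22, -24, 3, -13, -25] -> [12, -22, -24] -> [-12, 22, 24] -> [24] -> 24
  [0, -31, -38, -29, -45, 2, 23, -13, -34, 49] -> [0, -38, 2, -34] -> [0, 38, -2, 34] -> [-2, 34] -> 32
  [37, -41, -2, 6, 21, 4] -> [-2, 6, 4] -> [2, -6, -4] -> [-4] -> -4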